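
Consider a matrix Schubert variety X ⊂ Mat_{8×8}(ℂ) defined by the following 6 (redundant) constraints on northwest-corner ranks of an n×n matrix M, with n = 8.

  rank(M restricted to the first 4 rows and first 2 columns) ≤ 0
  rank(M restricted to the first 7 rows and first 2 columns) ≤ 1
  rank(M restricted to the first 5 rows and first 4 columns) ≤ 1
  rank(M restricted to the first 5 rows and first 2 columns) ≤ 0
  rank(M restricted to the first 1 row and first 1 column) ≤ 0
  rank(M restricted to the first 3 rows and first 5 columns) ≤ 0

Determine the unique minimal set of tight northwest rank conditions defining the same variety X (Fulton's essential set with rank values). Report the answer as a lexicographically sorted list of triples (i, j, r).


Recovering R(i,j) via the rank-extension bound from the 6 conditions:

  i=1: 0 0 0 0 0 1 1 1
  i=2: 0 0 0 0 0 1 2 2
  i=3: 0 0 0 0 0 1 2 3
  i=4: 0 0 1 1 1 2 3 4
  i=5: 0 0 1 1 2 3 4 5
  i=6: 1 1 2 2 3 4 5 6
  i=7: 1 1 2 3 4 5 6 7
  i=8: 1 2 3 4 5 6 7 8

the unique w with this rank table is (6, 7, 8, 3, 5, 1, 4, 2).

|D(w)|=21, |Ess(w)|=4:

[(3, 5, 0), (5, 2, 0), (5, 4, 1), (7, 2, 1)]


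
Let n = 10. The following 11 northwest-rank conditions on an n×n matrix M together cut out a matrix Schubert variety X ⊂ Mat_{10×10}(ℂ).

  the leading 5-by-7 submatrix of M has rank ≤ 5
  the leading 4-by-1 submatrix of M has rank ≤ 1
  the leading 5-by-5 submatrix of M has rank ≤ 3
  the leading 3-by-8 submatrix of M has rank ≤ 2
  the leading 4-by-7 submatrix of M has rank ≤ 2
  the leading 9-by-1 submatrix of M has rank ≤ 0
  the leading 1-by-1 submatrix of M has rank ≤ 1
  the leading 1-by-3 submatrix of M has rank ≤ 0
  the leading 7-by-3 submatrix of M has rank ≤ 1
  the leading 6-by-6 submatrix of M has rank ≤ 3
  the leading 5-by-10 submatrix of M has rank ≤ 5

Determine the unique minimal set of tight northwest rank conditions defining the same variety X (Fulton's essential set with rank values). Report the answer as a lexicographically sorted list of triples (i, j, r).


Propagating the 11 rank bounds to every northwest block:

  0  0  0  1  1  1  1  1  1  1
  0  1  1  2  2  2  2  2  2  2
  0  1  1  2  2  2  2  2  3  3
  0  1  1  2  2  2  2  3  4  4
  0  1  1  2  3  3  3  4  5  5
  0  1  1  2  3  3  4  5  6  6
  0  1  1  2  3  4  5  6  7  7
  0  1  2  3  4  5  6  7  8  8
  0  1  2  3  4  5  6  7  8  9
  1  2  3  4  5  6  7  8  9  10

hence w(1..10) = (4, 2, 9, 8, 5, 7, 6, 3, 10, 1).

Fulton essential set (6 of the 24 Rothe cells):

[(1, 3, 0), (3, 8, 2), (4, 7, 2), (6, 6, 3), (7, 3, 1), (9, 1, 0)]


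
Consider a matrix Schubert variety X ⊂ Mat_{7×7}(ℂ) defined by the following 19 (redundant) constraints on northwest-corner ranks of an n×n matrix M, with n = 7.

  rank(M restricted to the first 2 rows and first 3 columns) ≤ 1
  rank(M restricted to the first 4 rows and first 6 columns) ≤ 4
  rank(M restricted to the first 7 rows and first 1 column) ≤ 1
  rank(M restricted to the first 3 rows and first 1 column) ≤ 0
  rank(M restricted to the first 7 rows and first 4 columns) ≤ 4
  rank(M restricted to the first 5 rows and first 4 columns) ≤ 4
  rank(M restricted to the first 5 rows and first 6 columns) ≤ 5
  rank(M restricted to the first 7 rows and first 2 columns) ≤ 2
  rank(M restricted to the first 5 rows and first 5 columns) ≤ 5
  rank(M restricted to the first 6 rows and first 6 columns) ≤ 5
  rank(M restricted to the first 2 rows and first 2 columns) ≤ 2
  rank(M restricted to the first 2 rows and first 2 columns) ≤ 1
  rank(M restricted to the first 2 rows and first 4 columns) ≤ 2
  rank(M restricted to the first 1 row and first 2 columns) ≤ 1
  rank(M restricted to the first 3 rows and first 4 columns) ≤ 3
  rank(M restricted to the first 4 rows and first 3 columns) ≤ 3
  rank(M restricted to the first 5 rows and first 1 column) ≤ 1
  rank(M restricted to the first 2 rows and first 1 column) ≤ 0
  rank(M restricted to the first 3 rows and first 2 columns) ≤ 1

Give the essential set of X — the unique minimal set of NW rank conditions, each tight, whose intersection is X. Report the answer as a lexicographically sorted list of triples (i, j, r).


Reconstructing r_w from the 19 given conditions:

  R[1]: 0  1  1  1  1  1  1
  R[2]: 0  1  1  2  2  2  2
  R[3]: 0  1  2  3  3  3  3
  R[4]: 1  2  3  4  4  4  4
  R[5]: 1  2  3  4  5  5  5
  R[6]: 1  2  3  4  5  5  6
  R[7]: 1  2  3  4  5  6  7

so w = (2, 4, 3, 1, 5, 7, 6).

Fulton essential set (3 of the 5 Rothe cells):

[(2, 3, 1), (3, 1, 0), (6, 6, 5)]


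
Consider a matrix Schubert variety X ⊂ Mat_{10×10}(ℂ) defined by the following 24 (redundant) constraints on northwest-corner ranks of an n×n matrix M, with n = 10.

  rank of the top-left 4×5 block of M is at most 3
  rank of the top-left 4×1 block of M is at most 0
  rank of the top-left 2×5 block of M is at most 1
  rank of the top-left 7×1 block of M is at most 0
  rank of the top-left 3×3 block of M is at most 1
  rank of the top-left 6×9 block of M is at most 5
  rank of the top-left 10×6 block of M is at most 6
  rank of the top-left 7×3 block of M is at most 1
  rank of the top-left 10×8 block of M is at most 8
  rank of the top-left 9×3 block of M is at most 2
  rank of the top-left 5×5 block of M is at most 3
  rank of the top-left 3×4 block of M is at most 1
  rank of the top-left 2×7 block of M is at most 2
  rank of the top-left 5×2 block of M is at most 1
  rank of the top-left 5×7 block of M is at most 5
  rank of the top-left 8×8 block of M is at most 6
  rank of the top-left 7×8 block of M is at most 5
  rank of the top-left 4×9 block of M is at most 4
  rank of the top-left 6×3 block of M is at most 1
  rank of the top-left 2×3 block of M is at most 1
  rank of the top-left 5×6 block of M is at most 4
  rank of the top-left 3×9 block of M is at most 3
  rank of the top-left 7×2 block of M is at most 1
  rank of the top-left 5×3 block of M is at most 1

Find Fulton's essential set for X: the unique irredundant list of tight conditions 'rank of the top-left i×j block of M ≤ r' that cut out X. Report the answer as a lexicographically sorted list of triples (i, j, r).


Rank table r_w(10×10) implied by the 24 constraints:

  R[1]: 0 | 1 | 1 | 1 | 1 | 1 | 1 | 1 | 1 | 1
  R[2]: 0 | 1 | 1 | 1 | 1 | 2 | 2 | 2 | 2 | 2
  R[3]: 0 | 1 | 1 | 1 | 2 | 3 | 3 | 3 | 3 | 3
  R[4]: 0 | 1 | 1 | 2 | 3 | 4 | 4 | 4 | 4 | 4
  R[5]: 0 | 1 | 1 | 2 | 3 | 4 | 5 | 5 | 5 | 5
  R[6]: 0 | 1 | 1 | 2 | 3 | 4 | 5 | 5 | 5 | 6
  R[7]: 0 | 1 | 1 | 2 | 3 | 4 | 5 | 5 | 6 | 7
  R[8]: 1 | 2 | 2 | 3 | 4 | 5 | 6 | 6 | 7 | 8
  R[9]: 1 | 2 | 2 | 3 | 4 | 5 | 6 | 7 | 8 | 9
  R[10]: 1 | 2 | 3 | 4 | 5 | 6 | 7 | 8 | 9 | 10

second differences of R give the permutation w = (2, 6, 5, 4, 7, 10, 9, 1, 8, 3).

|D(w)|=20, |Ess(w)|=7:

[(2, 5, 1), (3, 4, 1), (6, 9, 5), (7, 1, 0), (7, 3, 1), (7, 8, 5), (9, 3, 2)]


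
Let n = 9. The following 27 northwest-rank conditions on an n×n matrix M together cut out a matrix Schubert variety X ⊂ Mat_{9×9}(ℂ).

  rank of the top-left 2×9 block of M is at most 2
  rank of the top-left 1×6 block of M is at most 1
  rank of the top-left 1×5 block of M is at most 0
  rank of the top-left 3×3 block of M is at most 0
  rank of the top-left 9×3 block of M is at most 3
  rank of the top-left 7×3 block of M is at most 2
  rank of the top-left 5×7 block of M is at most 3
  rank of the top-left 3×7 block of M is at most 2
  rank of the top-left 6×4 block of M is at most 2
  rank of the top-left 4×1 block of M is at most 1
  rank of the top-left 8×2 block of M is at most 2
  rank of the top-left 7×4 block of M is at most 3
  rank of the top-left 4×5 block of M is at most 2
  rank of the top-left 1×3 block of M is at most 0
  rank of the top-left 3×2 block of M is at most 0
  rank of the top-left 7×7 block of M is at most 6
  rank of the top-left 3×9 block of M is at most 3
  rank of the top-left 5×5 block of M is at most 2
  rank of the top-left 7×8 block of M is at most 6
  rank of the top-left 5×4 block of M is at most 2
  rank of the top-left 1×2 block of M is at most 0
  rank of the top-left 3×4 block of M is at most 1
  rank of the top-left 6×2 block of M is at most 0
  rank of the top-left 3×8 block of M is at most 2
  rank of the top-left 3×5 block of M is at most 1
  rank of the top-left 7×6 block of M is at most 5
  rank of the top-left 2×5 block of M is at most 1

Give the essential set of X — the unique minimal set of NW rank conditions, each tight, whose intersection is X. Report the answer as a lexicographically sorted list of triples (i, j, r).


Computing R[i][j] = min implied NW-rank bound (n=9, 27 conditions):

  i=1: 0  0  0  0  0  1  1  1  1
  i=2: 0  0  0  1  1  2  2  2  2
  i=3: 0  0  0  1  1  2  2  2  3
  i=4: 0  0  1  2  2  3  3  3  4
  i=5: 0  0  1  2  2  3  3  4  5
  i=6: 0  0  1  2  3  4  4  5  6
  i=7: 1  1  2  3  4  5  5  6  7
  i=8: 1  2  3  4  5  6  6  7  8
  i=9: 1  2  3  4  5  6  7  8  9

second differences of R give the permutation w = (6, 4, 9, 3, 8, 5, 1, 2, 7).

|D(w)|=22, |Ess(w)|=7:

[(1, 5, 0), (3, 3, 0), (3, 5, 1), (3, 8, 2), (5, 5, 2), (5, 7, 3), (6, 2, 0)]


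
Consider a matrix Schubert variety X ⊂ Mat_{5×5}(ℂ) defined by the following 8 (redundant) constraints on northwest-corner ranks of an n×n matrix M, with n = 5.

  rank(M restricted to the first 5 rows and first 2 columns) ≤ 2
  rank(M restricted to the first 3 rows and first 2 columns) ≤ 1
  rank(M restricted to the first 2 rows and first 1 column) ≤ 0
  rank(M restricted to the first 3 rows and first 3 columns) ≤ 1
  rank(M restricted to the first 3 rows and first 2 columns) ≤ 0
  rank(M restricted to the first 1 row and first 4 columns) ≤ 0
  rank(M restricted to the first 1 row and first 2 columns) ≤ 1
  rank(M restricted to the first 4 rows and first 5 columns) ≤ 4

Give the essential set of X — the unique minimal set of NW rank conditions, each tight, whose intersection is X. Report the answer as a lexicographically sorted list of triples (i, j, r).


Rank table r_w(5×5) implied by the 8 constraints:

  i=1: 0  0  0  0  1
  i=2: 0  0  1  1  2
  i=3: 0  0  1  2  3
  i=4: 1  1  2  3  4
  i=5: 1  2  3  4  5

giving w = (5, 3, 4, 1, 2) via Δ²R.

Fulton essential set (2 of the 8 Rothe cells):

[(1, 4, 0), (3, 2, 0)]


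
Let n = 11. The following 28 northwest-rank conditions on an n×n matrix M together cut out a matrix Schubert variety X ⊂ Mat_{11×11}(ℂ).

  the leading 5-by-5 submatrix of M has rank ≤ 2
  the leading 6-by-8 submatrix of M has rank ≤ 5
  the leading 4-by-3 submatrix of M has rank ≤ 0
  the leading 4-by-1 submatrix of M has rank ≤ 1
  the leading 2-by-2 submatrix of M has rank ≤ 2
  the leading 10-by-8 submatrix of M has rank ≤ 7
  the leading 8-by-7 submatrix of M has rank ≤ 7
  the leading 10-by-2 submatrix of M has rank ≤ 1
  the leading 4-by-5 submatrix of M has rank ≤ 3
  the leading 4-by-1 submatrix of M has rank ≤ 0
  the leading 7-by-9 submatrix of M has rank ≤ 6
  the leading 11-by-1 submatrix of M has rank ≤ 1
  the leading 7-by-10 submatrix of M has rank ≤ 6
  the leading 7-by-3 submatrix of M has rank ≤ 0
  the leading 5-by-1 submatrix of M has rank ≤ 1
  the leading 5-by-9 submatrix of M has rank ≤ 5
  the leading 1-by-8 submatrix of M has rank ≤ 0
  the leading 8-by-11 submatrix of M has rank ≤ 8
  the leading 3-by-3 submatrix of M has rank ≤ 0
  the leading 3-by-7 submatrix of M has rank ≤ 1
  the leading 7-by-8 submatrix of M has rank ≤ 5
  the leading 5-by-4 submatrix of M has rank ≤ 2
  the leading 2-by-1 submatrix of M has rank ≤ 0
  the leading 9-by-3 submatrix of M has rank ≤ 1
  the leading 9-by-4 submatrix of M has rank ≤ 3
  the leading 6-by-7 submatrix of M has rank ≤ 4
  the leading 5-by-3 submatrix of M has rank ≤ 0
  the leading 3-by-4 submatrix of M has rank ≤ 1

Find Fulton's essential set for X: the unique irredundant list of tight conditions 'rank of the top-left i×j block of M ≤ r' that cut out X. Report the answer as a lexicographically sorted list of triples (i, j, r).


The tightest implied rank at each (i,j), from the 28 conditions:

  row 1: 0, 0, 0, 0, 0, 0, 0, 0, 1, 1, 1
  row 2: 0, 0, 0, 1, 1, 1, 1, 1, 2, 2, 2
  row 3: 0, 0, 0, 1, 1, 1, 1, 2, 3, 3, 3
  row 4: 0, 0, 0, 1, 2, 2, 2, 3, 4, 4, 4
  row 5: 0, 0, 0, 1, 2, 3, 3, 4, 5, 5, 5
  row 6: 0, 0, 0, 1, 2, 3, 4, 5, 6, 6, 6
  row 7: 0, 0, 0, 1, 2, 3, 4, 5, 6, 6, 7
  row 8: 1, 1, 1, 2, 3, 4, 5, 6, 7, 7, 8
  row 9: 1, 1, 1, 2, 3, 4, 5, 6, 7, 8, 9
  row 10: 1, 1, 2, 3, 4, 5, 6, 7, 8, 9, 10
  row 11: 1, 2, 3, 4, 5, 6, 7, 8, 9, 10, 11

reading off 1-entries of Δ²R: w = (9, 4, 8, 5, 6, 7, 11, 1, 10, 3, 2).

Fulton essential set (6 of the 33 Rothe cells):

[(1, 8, 0), (3, 7, 1), (7, 3, 0), (7, 10, 6), (9, 3, 1), (10, 2, 1)]


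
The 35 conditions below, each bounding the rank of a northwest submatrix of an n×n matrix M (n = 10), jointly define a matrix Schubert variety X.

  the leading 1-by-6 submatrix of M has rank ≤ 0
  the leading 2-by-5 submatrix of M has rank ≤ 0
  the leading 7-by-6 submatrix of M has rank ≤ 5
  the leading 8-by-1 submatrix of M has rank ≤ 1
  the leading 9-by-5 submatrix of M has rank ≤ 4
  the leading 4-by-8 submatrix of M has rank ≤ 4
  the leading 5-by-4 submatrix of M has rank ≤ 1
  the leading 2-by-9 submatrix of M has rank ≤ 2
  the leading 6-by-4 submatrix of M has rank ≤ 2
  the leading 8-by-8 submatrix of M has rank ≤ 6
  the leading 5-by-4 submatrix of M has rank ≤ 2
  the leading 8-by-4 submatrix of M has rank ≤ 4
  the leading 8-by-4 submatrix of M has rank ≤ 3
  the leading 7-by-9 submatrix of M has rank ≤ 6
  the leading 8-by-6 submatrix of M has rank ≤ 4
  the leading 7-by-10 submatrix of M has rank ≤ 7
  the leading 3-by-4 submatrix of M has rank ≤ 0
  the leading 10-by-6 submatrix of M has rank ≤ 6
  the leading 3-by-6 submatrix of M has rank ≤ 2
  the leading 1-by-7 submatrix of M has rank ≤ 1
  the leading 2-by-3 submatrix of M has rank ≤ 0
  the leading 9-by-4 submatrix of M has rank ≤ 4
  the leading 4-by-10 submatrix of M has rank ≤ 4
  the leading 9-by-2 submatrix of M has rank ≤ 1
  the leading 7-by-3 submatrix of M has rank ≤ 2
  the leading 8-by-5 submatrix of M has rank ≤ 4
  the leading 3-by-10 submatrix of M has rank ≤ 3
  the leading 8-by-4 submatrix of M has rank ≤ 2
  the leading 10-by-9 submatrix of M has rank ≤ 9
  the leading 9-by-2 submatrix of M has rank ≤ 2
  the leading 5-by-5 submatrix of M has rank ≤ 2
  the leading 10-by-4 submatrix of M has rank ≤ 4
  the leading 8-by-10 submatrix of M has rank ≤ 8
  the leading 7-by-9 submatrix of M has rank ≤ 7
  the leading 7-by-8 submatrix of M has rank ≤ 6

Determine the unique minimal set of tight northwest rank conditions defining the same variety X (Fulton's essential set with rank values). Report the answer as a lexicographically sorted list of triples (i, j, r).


Recovering R(i,j) via the rank-extension bound from the 35 conditions:

  i=1: 0 0 0 0 0 0 1 1 1 1
  i=2: 0 0 0 0 0 1 2 2 2 2
  i=3: 0 0 0 0 1 2 3 3 3 3
  i=4: 1 1 1 1 2 3 4 4 4 4
  i=5: 1 1 1 1 2 3 4 5 5 5
  i=6: 1 1 2 2 3 4 5 6 6 6
  i=7: 1 1 2 2 3 4 5 6 6 7
  i=8: 1 1 2 2 3 4 5 6 7 8
  i=9: 1 1 2 3 4 5 6 7 8 9
  i=10: 1 2 3 4 5 6 7 8 9 10

reading off 1-entries of Δ²R: w = (7, 6, 5, 1, 8, 3, 10, 9, 4, 2).

|D(w)|=25, |Ess(w)|=7:

[(1, 6, 0), (2, 5, 0), (3, 4, 0), (5, 4, 1), (7, 9, 6), (8, 4, 2), (9, 2, 1)]


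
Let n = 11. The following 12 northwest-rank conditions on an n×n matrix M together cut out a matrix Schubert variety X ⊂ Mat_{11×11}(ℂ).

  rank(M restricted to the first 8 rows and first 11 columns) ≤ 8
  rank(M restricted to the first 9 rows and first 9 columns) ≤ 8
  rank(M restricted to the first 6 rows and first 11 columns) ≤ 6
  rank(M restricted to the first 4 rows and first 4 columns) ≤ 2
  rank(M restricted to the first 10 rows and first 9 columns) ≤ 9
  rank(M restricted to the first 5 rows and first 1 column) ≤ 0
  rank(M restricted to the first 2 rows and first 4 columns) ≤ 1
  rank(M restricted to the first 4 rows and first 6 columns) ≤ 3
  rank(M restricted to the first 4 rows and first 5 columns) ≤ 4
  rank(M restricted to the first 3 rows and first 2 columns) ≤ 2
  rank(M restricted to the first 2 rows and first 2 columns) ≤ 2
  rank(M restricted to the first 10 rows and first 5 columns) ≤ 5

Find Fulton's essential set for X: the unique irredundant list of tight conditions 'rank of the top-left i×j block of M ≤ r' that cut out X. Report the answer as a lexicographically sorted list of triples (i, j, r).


Computing R[i][j] = min implied NW-rank bound (n=11, 12 conditions):

  R[1]: 0, 1, 1, 1, 1, 1, 1, 1, 1, 1, 1
  R[2]: 0, 1, 1, 1, 2, 2, 2, 2, 2, 2, 2
  R[3]: 0, 1, 2, 2, 3, 3, 3, 3, 3, 3, 3
  R[4]: 0, 1, 2, 2, 3, 3, 4, 4, 4, 4, 4
  R[5]: 0, 1, 2, 3, 4, 4, 5, 5, 5, 5, 5
  R[6]: 1, 2, 3, 4, 5, 5, 6, 6, 6, 6, 6
  R[7]: 1, 2, 3, 4, 5, 6, 7, 7, 7, 7, 7
  R[8]: 1, 2, 3, 4, 5, 6, 7, 8, 8, 8, 8
  R[9]: 1, 2, 3, 4, 5, 6, 7, 8, 8, 9, 9
  R[10]: 1, 2, 3, 4, 5, 6, 7, 8, 9, 10, 10
  R[11]: 1, 2, 3, 4, 5, 6, 7, 8, 9, 10, 11

hence w(1..11) = (2, 5, 3, 7, 4, 1, 6, 8, 10, 9, 11).

ℓ(w)=10; the 5 essential cells (i,j,r):

[(2, 4, 1), (4, 4, 2), (4, 6, 3), (5, 1, 0), (9, 9, 8)]


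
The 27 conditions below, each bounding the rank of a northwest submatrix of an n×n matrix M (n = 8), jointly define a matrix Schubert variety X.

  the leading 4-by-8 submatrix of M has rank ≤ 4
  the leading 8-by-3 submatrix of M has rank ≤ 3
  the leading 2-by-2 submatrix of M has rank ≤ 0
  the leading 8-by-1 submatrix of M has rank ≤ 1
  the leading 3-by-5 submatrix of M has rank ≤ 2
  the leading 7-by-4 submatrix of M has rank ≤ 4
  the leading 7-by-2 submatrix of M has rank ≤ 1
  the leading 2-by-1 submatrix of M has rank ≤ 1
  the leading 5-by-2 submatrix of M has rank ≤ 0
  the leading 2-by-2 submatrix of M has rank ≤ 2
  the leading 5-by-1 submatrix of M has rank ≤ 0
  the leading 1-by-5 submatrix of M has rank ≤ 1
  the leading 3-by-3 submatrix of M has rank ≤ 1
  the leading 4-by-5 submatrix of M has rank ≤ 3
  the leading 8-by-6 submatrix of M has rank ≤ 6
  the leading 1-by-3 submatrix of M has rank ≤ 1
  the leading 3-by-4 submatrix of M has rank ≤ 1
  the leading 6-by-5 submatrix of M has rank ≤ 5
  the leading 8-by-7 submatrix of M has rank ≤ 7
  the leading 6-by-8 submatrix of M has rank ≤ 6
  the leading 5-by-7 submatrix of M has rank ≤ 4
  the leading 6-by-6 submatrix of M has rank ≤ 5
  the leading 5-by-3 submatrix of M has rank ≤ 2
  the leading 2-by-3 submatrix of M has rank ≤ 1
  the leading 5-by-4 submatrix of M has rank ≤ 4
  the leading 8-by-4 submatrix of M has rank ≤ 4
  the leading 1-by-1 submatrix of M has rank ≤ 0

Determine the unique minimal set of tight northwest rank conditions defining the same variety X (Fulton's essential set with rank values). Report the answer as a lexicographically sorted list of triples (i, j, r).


Recovering R(i,j) via the rank-extension bound from the 27 conditions:

  R[1]: 0  0  1  1  1  1  1  1
  R[2]: 0  0  1  1  2  2  2  2
  R[3]: 0  0  1  1  2  3  3  3
  R[4]: 0  0  1  2  3  4  4  4
  R[5]: 0  0  1  2  3  4  4  5
  R[6]: 1  1  2  3  4  5  5  6
  R[7]: 1  1  2  3  4  5  6  7
  R[8]: 1  2  3  4  5  6  7  8

giving w = (3, 5, 6, 4, 8, 1, 7, 2) via Δ²R.

|D(w)|=14, |Ess(w)|=4:

[(3, 4, 1), (5, 2, 0), (5, 7, 4), (7, 2, 1)]


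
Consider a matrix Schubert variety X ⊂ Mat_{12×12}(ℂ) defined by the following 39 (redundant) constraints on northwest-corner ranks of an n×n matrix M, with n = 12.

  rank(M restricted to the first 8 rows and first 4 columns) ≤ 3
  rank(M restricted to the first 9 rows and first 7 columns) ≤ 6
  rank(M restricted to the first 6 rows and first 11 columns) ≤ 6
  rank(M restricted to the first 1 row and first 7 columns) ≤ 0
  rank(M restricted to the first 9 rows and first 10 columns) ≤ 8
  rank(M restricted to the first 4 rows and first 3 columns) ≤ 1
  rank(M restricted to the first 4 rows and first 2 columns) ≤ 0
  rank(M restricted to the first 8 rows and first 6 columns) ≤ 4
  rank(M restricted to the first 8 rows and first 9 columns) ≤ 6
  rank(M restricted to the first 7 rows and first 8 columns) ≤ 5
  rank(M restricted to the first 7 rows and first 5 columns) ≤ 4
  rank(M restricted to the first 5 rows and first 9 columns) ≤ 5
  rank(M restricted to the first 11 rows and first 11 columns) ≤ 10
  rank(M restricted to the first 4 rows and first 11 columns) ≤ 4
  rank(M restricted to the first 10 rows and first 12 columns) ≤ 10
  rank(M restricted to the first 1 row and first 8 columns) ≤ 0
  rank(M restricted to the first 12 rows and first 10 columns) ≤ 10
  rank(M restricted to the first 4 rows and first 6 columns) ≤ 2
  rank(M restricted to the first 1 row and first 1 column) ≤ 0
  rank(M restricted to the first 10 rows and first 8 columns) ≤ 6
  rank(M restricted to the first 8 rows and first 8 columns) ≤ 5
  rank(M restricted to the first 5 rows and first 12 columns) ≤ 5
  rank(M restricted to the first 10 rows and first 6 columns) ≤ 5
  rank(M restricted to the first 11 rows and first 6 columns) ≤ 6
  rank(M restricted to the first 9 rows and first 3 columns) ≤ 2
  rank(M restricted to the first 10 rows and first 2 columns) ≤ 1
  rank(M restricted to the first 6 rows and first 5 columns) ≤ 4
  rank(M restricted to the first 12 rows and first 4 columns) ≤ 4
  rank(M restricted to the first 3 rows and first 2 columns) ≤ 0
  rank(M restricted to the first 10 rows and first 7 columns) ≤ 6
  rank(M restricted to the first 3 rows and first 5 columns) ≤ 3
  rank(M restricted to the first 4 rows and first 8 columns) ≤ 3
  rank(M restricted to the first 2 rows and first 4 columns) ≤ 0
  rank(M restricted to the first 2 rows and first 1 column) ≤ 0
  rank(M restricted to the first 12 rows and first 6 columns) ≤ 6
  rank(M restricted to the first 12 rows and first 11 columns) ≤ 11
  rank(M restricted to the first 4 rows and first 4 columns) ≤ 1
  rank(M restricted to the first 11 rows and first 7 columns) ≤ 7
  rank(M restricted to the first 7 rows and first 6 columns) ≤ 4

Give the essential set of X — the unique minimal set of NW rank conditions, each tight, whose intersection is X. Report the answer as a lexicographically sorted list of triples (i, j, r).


Reconstructing r_w from the 39 given conditions:

  row 1: 0 0 0 0 0 0 0 0 1 1 1 1
  row 2: 0 0 0 0 1 1 1 1 2 2 2 2
  row 3: 0 0 1 1 2 2 2 2 3 3 3 3
  row 4: 0 0 1 1 2 2 3 3 4 4 4 4
  row 5: 1 1 2 2 3 3 4 4 5 5 5 5
  row 6: 1 1 2 3 4 4 5 5 6 6 6 6
  row 7: 1 1 2 3 4 4 5 5 6 7 7 7
  row 8: 1 1 2 3 4 4 5 5 6 7 8 8
  row 9: 1 1 2 3 4 5 6 6 7 8 9 9
  row 10: 1 1 2 3 4 5 6 6 7 8 9 10
  row 11: 1 2 3 4 5 6 7 7 8 9 10 11
  row 12: 1 2 3 4 5 6 7 8 9 10 11 12

so w = (9, 5, 3, 7, 1, 4, 10, 11, 6, 12, 2, 8).

Rothe diagram D(w) (28 cells), 9 SE-corners (essential conditions):

[(1, 8, 0), (2, 4, 0), (4, 2, 0), (4, 4, 1), (4, 6, 2), (8, 6, 4), (8, 8, 5), (10, 2, 1), (10, 8, 6)]


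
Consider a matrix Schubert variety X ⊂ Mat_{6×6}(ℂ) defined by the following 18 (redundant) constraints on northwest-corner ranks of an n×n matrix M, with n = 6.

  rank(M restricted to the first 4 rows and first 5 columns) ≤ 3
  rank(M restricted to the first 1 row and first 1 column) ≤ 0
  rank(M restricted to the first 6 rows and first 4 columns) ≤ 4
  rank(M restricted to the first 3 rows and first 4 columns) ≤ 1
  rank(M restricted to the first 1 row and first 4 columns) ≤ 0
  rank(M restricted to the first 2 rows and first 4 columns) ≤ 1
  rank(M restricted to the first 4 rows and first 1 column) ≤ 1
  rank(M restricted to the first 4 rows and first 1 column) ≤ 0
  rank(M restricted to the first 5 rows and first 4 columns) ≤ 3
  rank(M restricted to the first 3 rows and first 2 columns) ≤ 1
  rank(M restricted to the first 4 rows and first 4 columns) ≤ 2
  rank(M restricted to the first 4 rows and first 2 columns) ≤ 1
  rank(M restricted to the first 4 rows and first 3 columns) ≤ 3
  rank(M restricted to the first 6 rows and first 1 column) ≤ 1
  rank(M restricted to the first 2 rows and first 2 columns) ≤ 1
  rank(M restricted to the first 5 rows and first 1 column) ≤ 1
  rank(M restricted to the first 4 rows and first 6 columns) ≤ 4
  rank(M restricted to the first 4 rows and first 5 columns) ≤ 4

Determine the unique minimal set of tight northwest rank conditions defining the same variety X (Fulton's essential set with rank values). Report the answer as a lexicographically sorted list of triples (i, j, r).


Recovering R(i,j) via the rank-extension bound from the 18 conditions:

  R[1]: 0 0 0 0 1 1
  R[2]: 0 1 1 1 2 2
  R[3]: 0 1 1 1 2 3
  R[4]: 0 1 2 2 3 4
  R[5]: 1 2 3 3 4 5
  R[6]: 1 2 3 4 5 6

so w = (5, 2, 6, 3, 1, 4).

ℓ(w)=9; the 3 essential cells (i,j,r):

[(1, 4, 0), (3, 4, 1), (4, 1, 0)]


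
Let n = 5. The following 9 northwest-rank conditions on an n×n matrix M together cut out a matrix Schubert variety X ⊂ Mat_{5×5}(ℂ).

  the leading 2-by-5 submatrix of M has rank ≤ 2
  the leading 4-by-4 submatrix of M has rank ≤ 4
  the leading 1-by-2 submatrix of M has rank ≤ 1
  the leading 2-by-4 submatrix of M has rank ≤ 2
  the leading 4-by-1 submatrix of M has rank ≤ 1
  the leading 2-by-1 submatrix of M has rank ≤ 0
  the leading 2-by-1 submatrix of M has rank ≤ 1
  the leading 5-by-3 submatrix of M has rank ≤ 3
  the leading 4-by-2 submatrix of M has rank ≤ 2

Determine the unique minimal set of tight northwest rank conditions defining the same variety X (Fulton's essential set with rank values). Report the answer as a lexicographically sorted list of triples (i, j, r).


Recovering R(i,j) via the rank-extension bound from the 9 conditions:

  row 1: 0, 1, 1, 1, 1
  row 2: 0, 1, 2, 2, 2
  row 3: 1, 2, 3, 3, 3
  row 4: 1, 2, 3, 4, 4
  row 5: 1, 2, 3, 4, 5

the unique w with this rank table is (2, 3, 1, 4, 5).

Rothe diagram D(w) (2 cells), 1 SE-corner (essential condition):

[(2, 1, 0)]


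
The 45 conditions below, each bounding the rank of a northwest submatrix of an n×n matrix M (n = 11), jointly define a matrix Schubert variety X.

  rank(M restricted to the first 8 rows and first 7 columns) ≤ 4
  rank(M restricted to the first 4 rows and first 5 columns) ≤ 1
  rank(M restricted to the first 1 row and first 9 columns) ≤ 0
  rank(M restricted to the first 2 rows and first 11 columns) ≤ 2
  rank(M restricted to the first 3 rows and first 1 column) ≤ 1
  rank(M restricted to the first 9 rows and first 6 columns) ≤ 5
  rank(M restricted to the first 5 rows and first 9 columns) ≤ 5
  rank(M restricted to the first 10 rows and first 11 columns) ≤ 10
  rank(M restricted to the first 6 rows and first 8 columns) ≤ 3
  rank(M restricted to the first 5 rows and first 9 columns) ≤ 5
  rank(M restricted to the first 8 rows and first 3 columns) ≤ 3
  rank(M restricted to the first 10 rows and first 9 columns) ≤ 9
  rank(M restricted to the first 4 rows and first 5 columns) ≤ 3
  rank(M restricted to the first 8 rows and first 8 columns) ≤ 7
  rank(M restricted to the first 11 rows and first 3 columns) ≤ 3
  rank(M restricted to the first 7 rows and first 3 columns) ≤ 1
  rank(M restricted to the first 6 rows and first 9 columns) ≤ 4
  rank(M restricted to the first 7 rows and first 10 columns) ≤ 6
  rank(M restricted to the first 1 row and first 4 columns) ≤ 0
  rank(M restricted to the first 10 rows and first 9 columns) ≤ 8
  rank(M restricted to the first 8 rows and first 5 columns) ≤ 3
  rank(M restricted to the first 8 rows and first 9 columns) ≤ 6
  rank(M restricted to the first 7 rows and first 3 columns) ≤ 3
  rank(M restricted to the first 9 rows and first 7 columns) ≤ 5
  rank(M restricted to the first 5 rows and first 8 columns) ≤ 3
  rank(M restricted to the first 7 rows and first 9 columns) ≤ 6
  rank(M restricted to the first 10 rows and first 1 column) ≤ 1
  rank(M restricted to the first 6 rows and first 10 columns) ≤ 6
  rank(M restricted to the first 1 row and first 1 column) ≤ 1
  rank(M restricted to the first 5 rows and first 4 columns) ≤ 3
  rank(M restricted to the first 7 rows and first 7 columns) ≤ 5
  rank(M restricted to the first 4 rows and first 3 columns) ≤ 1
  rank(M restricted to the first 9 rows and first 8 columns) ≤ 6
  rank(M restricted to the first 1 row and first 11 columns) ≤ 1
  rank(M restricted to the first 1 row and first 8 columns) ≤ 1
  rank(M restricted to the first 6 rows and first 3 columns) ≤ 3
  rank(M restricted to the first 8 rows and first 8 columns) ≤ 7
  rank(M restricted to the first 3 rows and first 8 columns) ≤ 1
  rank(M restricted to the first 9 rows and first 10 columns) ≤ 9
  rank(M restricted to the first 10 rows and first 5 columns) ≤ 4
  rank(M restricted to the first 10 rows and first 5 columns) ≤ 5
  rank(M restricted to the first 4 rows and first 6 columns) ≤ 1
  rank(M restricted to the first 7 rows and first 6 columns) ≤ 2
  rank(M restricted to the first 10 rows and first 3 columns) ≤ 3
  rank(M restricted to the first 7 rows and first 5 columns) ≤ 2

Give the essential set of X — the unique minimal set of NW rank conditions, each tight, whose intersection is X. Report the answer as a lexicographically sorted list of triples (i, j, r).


Rank table r_w(11×11) implied by the 45 constraints:

  i=1: 0, 0, 0, 0, 0, 0, 0, 0, 0, 1, 1
  i=2: 1, 1, 1, 1, 1, 1, 1, 1, 1, 2, 2
  i=3: 1, 1, 1, 1, 1, 1, 1, 1, 2, 3, 3
  i=4: 1, 1, 1, 1, 1, 1, 2, 2, 3, 4, 4
  i=5: 1, 1, 1, 2, 2, 2, 3, 3, 4, 5, 5
  i=6: 1, 1, 1, 2, 2, 2, 3, 3, 4, 5, 6
  i=7: 1, 1, 1, 2, 2, 2, 3, 4, 5, 6, 7
  i=8: 1, 2, 2, 3, 3, 3, 4, 5, 6, 7, 8
  i=9: 1, 2, 3, 4, 4, 4, 5, 6, 7, 8, 9
  i=10: 1, 2, 3, 4, 4, 5, 6, 7, 8, 9, 10
  i=11: 1, 2, 3, 4, 5, 6, 7, 8, 9, 10, 11

the unique w with this rank table is (10, 1, 9, 7, 4, 11, 8, 2, 3, 6, 5).

Rothe diagram D(w) (33 cells), 7 SE-corners (essential conditions):

[(1, 9, 0), (3, 8, 1), (4, 6, 1), (6, 8, 3), (7, 3, 1), (7, 6, 2), (10, 5, 4)]


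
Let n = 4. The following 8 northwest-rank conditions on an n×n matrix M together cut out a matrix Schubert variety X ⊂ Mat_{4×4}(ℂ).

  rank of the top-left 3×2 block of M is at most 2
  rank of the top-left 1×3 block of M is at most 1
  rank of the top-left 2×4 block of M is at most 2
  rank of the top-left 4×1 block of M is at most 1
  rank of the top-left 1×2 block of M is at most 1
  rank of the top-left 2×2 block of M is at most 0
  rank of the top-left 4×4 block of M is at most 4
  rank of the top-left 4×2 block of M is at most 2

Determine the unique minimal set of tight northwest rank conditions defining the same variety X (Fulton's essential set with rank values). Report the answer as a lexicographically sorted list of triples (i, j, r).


Recovering R(i,j) via the rank-extension bound from the 8 conditions:

  i=1: 0  0  1  1
  i=2: 0  0  1  2
  i=3: 1  1  2  3
  i=4: 1  2  3  4

the unique w with this rank table is (3, 4, 1, 2).

Fulton essential set (1 of the 4 Rothe cells):

[(2, 2, 0)]


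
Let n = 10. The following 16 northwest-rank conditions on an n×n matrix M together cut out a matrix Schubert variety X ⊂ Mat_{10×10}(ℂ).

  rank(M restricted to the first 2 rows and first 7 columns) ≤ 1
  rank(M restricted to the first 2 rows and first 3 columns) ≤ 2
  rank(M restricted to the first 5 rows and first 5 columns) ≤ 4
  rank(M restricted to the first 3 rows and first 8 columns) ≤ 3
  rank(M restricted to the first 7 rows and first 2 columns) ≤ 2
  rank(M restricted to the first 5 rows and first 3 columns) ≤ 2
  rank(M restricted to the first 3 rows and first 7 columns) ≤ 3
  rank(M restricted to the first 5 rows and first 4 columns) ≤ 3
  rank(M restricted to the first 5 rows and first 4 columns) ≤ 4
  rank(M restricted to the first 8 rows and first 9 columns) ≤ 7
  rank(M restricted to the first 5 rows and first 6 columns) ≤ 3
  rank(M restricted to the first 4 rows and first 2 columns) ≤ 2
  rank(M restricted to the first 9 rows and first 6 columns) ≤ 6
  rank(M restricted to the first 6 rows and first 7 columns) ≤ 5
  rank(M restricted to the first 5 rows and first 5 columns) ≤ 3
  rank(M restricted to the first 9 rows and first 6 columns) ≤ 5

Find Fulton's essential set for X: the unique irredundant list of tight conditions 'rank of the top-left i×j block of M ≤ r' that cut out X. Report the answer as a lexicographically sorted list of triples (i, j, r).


Computing R[i][j] = min implied NW-rank bound (n=10, 16 conditions):

  row 1: 1  1  1  1  1  1  1  1  1  1
  row 2: 1  1  1  1  1  1  1  2  2  2
  row 3: 1  2  2  2  2  2  2  3  3  3
  row 4: 1  2  2  3  3  3  3  4  4  4
  row 5: 1  2  2  3  3  3  4  5  5  5
  row 6: 1  2  3  4  4  4  5  6  6  6
  row 7: 1  2  3  4  5  5  6  7  7  7
  row 8: 1  2  3  4  5  5  6  7  7  8
  row 9: 1  2  3  4  5  5  6  7  8  9
  row 10: 1  2  3  4  5  6  7  8  9  10

the unique w with this rank table is (1, 8, 2, 4, 7, 3, 5, 10, 9, 6).

5 SE-corners of the 13-cell Rothe diagram give Ess(w):

[(2, 7, 1), (5, 3, 2), (5, 6, 3), (8, 9, 7), (9, 6, 5)]


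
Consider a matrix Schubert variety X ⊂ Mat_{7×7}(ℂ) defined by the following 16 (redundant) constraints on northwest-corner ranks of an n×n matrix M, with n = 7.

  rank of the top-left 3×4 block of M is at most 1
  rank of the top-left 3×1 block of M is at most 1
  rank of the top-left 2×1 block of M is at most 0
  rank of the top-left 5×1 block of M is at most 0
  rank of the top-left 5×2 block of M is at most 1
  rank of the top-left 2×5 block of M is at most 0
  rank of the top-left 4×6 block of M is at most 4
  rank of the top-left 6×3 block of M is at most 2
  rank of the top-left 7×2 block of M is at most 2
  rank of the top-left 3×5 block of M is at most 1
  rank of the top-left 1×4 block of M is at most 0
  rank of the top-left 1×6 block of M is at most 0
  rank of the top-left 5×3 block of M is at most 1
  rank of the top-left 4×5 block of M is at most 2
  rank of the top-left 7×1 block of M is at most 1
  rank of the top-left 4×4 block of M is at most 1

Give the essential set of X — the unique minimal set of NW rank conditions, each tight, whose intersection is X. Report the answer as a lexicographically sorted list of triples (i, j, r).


Propagating the 16 rank bounds to every northwest block:

  0, 0, 0, 0, 0, 0, 1
  0, 0, 0, 0, 0, 1, 2
  0, 1, 1, 1, 1, 2, 3
  0, 1, 1, 1, 2, 3, 4
  0, 1, 1, 2, 3, 4, 5
  1, 2, 2, 3, 4, 5, 6
  1, 2, 3, 4, 5, 6, 7

the unique w with this rank table is (7, 6, 2, 5, 4, 1, 3).

5 SE-corners of the 17-cell Rothe diagram give Ess(w):

[(1, 6, 0), (2, 5, 0), (4, 4, 1), (5, 1, 0), (5, 3, 1)]


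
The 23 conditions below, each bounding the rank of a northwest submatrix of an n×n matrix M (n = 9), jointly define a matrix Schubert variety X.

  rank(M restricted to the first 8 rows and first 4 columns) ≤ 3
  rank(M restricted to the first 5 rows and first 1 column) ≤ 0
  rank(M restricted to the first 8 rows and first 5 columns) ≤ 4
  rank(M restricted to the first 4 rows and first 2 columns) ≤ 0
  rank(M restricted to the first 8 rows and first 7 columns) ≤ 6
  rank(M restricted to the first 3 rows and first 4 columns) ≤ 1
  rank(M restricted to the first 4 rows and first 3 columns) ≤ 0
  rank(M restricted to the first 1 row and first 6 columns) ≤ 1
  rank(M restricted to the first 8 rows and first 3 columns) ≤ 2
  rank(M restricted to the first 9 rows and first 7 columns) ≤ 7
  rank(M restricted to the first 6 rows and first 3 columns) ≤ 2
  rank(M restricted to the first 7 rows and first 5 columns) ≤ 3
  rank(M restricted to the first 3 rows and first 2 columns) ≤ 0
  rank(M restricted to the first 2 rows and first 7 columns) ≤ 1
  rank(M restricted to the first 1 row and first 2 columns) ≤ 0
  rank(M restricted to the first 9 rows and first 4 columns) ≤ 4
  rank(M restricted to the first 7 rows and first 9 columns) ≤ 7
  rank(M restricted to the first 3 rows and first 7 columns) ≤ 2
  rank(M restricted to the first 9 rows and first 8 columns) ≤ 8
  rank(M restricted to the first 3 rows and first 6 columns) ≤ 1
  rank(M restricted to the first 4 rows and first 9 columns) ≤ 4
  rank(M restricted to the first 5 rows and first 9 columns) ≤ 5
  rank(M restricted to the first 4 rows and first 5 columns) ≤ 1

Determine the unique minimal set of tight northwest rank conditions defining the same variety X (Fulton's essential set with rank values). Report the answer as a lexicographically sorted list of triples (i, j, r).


Rank table r_w(9×9) implied by the 23 constraints:

  0 | 0 | 0 | 1 | 1 | 1 | 1 | 1 | 1
  0 | 0 | 0 | 1 | 1 | 1 | 1 | 2 | 2
  0 | 0 | 0 | 1 | 1 | 1 | 2 | 3 | 3
  0 | 0 | 0 | 1 | 1 | 2 | 3 | 4 | 4
  0 | 1 | 1 | 2 | 2 | 3 | 4 | 5 | 5
  1 | 2 | 2 | 3 | 3 | 4 | 5 | 6 | 6
  1 | 2 | 2 | 3 | 3 | 4 | 5 | 6 | 7
  1 | 2 | 2 | 3 | 4 | 5 | 6 | 7 | 8
  1 | 2 | 3 | 4 | 5 | 6 | 7 | 8 | 9

second differences of R give the permutation w = (4, 8, 7, 6, 2, 1, 9, 5, 3).

D(w) has 22 cells with 7 SE-corners; essential set:

[(2, 7, 1), (3, 6, 1), (4, 3, 0), (4, 5, 1), (5, 1, 0), (7, 5, 3), (8, 3, 2)]


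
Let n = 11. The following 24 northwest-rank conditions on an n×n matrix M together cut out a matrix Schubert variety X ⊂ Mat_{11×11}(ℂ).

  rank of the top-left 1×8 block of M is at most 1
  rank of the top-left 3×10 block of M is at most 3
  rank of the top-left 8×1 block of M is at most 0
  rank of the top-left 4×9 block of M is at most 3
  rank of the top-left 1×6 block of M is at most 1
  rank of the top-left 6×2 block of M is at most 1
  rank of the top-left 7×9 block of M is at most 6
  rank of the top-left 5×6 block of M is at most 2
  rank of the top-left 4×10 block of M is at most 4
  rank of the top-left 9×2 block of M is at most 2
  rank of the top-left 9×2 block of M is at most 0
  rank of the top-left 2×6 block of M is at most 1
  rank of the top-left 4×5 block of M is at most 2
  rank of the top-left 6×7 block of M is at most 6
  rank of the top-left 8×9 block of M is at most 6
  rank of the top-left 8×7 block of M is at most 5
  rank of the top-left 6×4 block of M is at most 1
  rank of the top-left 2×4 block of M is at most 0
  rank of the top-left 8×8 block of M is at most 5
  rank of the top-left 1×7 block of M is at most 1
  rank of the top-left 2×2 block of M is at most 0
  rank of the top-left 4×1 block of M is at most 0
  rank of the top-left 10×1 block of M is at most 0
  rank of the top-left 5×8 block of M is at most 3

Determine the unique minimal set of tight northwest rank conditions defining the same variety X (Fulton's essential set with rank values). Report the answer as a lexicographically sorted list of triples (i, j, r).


The tightest implied rank at each (i,j), from the 24 conditions:

  R[1]: 0 | 0 | 0 | 0 | 1 | 1 | 1 | 1 | 1 | 1 | 1
  R[2]: 0 | 0 | 0 | 0 | 1 | 1 | 2 | 2 | 2 | 2 | 2
  R[3]: 0 | 0 | 1 | 1 | 2 | 2 | 3 | 3 | 3 | 3 | 3
  R[4]: 0 | 0 | 1 | 1 | 2 | 2 | 3 | 3 | 3 | 4 | 4
  R[5]: 0 | 0 | 1 | 1 | 2 | 2 | 3 | 3 | 4 | 5 | 5
  R[6]: 0 | 0 | 1 | 1 | 2 | 3 | 4 | 4 | 5 | 6 | 6
  R[7]: 0 | 0 | 1 | 2 | 3 | 4 | 5 | 5 | 6 | 7 | 7
  R[8]: 0 | 0 | 1 | 2 | 3 | 4 | 5 | 5 | 6 | 7 | 8
  R[9]: 0 | 0 | 1 | 2 | 3 | 4 | 5 | 6 | 7 | 8 | 9
  R[10]: 0 | 1 | 2 | 3 | 4 | 5 | 6 | 7 | 8 | 9 | 10
  R[11]: 1 | 2 | 3 | 4 | 5 | 6 | 7 | 8 | 9 | 10 | 11

second differences of R give the permutation w = (5, 7, 3, 10, 9, 6, 4, 11, 8, 2, 1).

D(w) has 33 cells with 9 SE-corners; essential set:

[(2, 4, 0), (2, 6, 1), (4, 9, 3), (5, 6, 2), (5, 8, 3), (6, 4, 1), (8, 8, 5), (9, 2, 0), (10, 1, 0)]


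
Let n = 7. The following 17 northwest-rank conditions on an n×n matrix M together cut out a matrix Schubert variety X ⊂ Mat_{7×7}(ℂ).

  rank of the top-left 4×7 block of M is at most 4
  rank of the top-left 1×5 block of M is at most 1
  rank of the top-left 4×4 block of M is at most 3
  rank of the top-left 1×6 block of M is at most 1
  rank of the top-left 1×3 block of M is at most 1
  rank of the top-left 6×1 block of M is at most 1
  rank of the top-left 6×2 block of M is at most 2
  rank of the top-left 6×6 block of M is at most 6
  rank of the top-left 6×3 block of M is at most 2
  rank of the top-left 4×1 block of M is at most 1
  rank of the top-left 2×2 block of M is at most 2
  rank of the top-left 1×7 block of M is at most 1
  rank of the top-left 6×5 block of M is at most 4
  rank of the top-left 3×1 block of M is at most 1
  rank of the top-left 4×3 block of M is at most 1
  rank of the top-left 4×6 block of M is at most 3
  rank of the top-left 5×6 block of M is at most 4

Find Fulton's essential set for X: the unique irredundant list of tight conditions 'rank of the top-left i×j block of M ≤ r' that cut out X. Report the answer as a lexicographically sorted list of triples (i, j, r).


Computing R[i][j] = min implied NW-rank bound (n=7, 17 conditions):

  row 1: 1 | 1 | 1 | 1 | 1 | 1 | 1
  row 2: 1 | 1 | 1 | 2 | 2 | 2 | 2
  row 3: 1 | 1 | 1 | 2 | 3 | 3 | 3
  row 4: 1 | 1 | 1 | 2 | 3 | 3 | 4
  row 5: 1 | 2 | 2 | 3 | 4 | 4 | 5
  row 6: 1 | 2 | 2 | 3 | 4 | 5 | 6
  row 7: 1 | 2 | 3 | 4 | 5 | 6 | 7

second differences of R give the permutation w = (1, 4, 5, 7, 2, 6, 3).

D(w) has 8 cells with 3 SE-corners; essential set:

[(4, 3, 1), (4, 6, 3), (6, 3, 2)]
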